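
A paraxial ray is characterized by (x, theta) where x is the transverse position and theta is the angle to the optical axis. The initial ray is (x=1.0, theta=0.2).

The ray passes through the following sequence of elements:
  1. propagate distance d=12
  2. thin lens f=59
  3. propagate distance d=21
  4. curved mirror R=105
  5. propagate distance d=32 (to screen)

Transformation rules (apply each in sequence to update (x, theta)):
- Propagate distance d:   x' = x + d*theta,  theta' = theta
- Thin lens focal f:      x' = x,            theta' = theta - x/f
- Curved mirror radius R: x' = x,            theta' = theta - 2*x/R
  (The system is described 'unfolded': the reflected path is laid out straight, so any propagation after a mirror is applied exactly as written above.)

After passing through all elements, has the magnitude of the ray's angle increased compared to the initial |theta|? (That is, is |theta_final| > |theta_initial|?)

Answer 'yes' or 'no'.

Initial: x=1.0000 theta=0.2000
After 1 (propagate distance d=12): x=3.4000 theta=0.2000
After 2 (thin lens f=59): x=3.4000 theta=42/295 (≈0.1424)
After 3 (propagate distance d=21): x=377/59 (≈6.3898) theta=42/295 (≈0.1424)
After 4 (curved mirror R=105): x=377/59 (≈6.3898) theta=128/6195 (≈0.0207)
After 5 (propagate distance d=32 (to screen)): x=43681/6195 (≈7.0510) theta=128/6195 (≈0.0207)
|theta_initial|=0.2000 |theta_final|=128/6195 (≈0.0207) -> not increased

Answer: no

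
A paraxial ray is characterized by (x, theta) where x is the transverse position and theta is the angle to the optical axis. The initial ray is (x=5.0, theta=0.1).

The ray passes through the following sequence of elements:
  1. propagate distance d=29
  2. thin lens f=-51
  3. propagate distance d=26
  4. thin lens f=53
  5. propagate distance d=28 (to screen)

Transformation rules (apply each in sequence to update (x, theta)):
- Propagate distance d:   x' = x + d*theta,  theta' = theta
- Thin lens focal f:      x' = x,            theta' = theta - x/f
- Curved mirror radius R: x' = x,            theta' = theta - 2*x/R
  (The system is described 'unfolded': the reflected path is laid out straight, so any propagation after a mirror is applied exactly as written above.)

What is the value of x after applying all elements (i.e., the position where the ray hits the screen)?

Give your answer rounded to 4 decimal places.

Initial: x=5.0000 theta=0.1000
After 1 (propagate distance d=29): x=7.9000 theta=0.1000
After 2 (thin lens f=-51): x=7.9000 theta=13/51 (≈0.2549)
After 3 (propagate distance d=26): x=7409/510 (≈14.5275) theta=13/51 (≈0.2549)
After 4 (thin lens f=53): x=7409/510 (≈14.5275) theta=-173/9010 (≈-0.0192)
After 5 (propagate distance d=28 (to screen)): x=75629/5406 (≈13.9898) theta=-173/9010 (≈-0.0192)
Rounded to 4 decimal places: x = 13.9898

Answer: 13.9898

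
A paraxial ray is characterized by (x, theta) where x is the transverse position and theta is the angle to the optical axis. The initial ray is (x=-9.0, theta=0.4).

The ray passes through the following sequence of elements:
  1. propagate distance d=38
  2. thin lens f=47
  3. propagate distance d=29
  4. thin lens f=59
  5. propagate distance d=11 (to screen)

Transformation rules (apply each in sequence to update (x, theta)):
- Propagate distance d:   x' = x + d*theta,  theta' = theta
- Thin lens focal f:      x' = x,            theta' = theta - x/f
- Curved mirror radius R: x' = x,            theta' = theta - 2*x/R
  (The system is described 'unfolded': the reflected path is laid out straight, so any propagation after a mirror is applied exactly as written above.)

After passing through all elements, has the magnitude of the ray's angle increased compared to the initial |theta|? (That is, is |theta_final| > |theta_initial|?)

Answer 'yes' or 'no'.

Initial: x=-9.0000 theta=0.4000
After 1 (propagate distance d=38): x=6.2000 theta=0.4000
After 2 (thin lens f=47): x=6.2000 theta=63/235 (≈0.2681)
After 3 (propagate distance d=29): x=3284/235 (≈13.9745) theta=63/235 (≈0.2681)
After 4 (thin lens f=59): x=3284/235 (≈13.9745) theta=433/13865 (≈0.0312)
After 5 (propagate distance d=11 (to screen)): x=198519/13865 (≈14.3180) theta=433/13865 (≈0.0312)
|theta_initial|=0.4000 |theta_final|=433/13865 (≈0.0312) -> not increased

Answer: no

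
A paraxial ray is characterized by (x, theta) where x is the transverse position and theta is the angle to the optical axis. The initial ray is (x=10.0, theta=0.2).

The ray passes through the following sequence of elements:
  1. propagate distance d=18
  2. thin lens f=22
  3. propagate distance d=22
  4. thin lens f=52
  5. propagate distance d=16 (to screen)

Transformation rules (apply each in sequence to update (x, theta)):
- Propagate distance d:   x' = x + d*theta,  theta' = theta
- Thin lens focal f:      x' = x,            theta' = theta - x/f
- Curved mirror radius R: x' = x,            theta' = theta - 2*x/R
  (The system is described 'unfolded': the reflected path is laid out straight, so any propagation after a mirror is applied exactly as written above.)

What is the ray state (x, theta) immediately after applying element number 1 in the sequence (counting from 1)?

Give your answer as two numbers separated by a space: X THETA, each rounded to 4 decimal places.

Answer: 13.6000 0.2000

Derivation:
Initial: x=10.0000 theta=0.2000
After 1 (propagate distance d=18): x=13.6000 theta=0.2000
Rounded to 4 decimal places: x = 13.6000, theta = 0.2000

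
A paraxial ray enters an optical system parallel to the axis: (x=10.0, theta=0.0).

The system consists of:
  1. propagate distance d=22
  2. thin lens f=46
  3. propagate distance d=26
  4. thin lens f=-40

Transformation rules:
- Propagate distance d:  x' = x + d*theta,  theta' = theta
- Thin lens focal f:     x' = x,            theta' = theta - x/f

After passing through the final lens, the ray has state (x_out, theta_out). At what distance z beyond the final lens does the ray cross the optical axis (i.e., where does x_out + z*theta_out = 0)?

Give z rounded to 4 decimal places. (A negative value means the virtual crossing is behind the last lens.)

Answer: 40.0000

Derivation:
Initial: x=10.0000 theta=0.0000
After 1 (propagate distance d=22): x=10.0000 theta=0.0000
After 2 (thin lens f=46): x=10.0000 theta=-5/23 (≈-0.2174)
After 3 (propagate distance d=26): x=100/23 (≈4.3478) theta=-5/23 (≈-0.2174)
After 4 (thin lens f=-40): x=100/23 (≈4.3478) theta=-5/46 (≈-0.1087)
z_focus = -x_out/theta_out = -(100/23)/(-5/46) = 40.0000
Rounded to 4 decimal places: z = 40.0000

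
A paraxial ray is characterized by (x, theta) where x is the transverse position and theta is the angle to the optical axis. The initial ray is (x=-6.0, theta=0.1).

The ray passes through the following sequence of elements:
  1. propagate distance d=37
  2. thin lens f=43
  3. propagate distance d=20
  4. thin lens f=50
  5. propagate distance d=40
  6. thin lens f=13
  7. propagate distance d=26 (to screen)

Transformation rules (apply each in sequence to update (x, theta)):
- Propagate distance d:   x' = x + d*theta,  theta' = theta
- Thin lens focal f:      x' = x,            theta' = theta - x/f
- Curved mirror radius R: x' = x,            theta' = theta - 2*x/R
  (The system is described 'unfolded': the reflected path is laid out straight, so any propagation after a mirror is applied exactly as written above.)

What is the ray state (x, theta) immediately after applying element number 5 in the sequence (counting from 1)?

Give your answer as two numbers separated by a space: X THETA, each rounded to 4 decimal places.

Initial: x=-6.0000 theta=0.1000
After 1 (propagate distance d=37): x=-2.3000 theta=0.1000
After 2 (thin lens f=43): x=-2.3000 theta=33/215 (≈0.1535)
After 3 (propagate distance d=20): x=331/430 (≈0.7698) theta=33/215 (≈0.1535)
After 4 (thin lens f=50): x=331/430 (≈0.7698) theta=2969/21500 (≈0.1381)
After 5 (propagate distance d=40): x=13531/2150 (≈6.2935) theta=2969/21500 (≈0.1381)
Rounded to 4 decimal places: x = 6.2935, theta = 0.1381

Answer: 6.2935 0.1381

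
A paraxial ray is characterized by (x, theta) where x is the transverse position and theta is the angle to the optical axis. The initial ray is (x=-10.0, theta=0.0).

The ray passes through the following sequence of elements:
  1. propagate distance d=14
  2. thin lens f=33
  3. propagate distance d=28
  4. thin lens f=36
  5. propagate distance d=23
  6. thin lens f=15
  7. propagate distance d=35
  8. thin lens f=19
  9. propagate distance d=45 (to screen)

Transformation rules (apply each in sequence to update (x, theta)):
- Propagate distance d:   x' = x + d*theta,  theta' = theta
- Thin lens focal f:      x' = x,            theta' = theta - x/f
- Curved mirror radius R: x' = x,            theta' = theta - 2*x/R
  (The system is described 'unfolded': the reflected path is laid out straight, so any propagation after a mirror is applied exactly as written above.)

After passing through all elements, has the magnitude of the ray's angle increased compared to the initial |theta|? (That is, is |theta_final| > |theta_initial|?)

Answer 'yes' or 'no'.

Answer: yes

Derivation:
Initial: x=-10.0000 theta=0.0000
After 1 (propagate distance d=14): x=-10.0000 theta=0.0000
After 2 (thin lens f=33): x=-10.0000 theta=10/33 (≈0.3030)
After 3 (propagate distance d=28): x=-50/33 (≈-1.5152) theta=10/33 (≈0.3030)
After 4 (thin lens f=36): x=-50/33 (≈-1.5152) theta=205/594 (≈0.3451)
After 5 (propagate distance d=23): x=3815/594 (≈6.4226) theta=205/594 (≈0.3451)
After 6 (thin lens f=15): x=3815/594 (≈6.4226) theta=-74/891 (≈-0.0831)
After 7 (propagate distance d=35): x=6265/1782 (≈3.5157) theta=-74/891 (≈-0.0831)
After 8 (thin lens f=19): x=6265/1782 (≈3.5157) theta=-9077/33858 (≈-0.2681)
After 9 (propagate distance d=45 (to screen)): x=-144715/16929 (≈-8.5483) theta=-9077/33858 (≈-0.2681)
|theta_initial|=0.0000 |theta_final|=9077/33858 (≈0.2681) -> increased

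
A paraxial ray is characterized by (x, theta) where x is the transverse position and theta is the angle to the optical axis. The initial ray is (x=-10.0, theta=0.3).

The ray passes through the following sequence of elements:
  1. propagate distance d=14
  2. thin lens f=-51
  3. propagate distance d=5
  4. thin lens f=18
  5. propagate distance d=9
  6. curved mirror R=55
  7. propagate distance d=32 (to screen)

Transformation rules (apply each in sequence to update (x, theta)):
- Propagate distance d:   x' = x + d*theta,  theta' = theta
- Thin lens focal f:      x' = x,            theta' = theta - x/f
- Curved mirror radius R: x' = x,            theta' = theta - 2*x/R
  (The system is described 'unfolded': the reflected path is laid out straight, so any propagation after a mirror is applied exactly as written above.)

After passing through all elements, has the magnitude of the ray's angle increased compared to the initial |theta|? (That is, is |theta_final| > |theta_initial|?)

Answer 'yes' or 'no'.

Initial: x=-10.0000 theta=0.3000
After 1 (propagate distance d=14): x=-5.8000 theta=0.3000
After 2 (thin lens f=-51): x=-5.8000 theta=19/102 (≈0.1863)
After 3 (propagate distance d=5): x=-2483/510 (≈-4.8686) theta=19/102 (≈0.1863)
After 4 (thin lens f=18): x=-2483/510 (≈-4.8686) theta=4193/9180 (≈0.4568)
After 5 (propagate distance d=9): x=-773/1020 (≈-0.7578) theta=4193/9180 (≈0.4568)
After 6 (curved mirror R=55): x=-773/1020 (≈-0.7578) theta=244529/504900 (≈0.4843)
After 7 (propagate distance d=32 (to screen)): x=7442293/504900 (≈14.7401) theta=244529/504900 (≈0.4843)
|theta_initial|=0.3000 |theta_final|=244529/504900 (≈0.4843) -> increased

Answer: yes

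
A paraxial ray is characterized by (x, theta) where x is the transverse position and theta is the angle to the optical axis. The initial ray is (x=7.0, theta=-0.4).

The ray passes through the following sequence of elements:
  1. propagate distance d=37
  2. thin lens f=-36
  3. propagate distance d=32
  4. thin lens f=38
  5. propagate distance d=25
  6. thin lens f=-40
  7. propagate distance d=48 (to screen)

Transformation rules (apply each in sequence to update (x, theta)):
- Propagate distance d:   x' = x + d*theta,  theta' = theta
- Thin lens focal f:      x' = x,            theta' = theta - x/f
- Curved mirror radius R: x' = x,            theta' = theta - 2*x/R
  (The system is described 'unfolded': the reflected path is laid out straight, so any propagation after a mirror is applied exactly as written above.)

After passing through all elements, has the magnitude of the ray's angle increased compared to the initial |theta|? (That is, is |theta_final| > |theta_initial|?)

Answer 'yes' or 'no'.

Initial: x=7.0000 theta=-0.4000
After 1 (propagate distance d=37): x=-7.8000 theta=-0.4000
After 2 (thin lens f=-36): x=-7.8000 theta=-37/60 (≈-0.6167)
After 3 (propagate distance d=32): x=-413/15 (≈-27.5333) theta=-37/60 (≈-0.6167)
After 4 (thin lens f=38): x=-413/15 (≈-27.5333) theta=41/380 (≈0.1079)
After 5 (propagate distance d=25): x=-28313/1140 (≈-24.8360) theta=41/380 (≈0.1079)
After 6 (thin lens f=-40): x=-28313/1140 (≈-24.8360) theta=-23393/45600 (≈-0.5130)
After 7 (propagate distance d=48 (to screen)): x=-281923/5700 (≈-49.4602) theta=-23393/45600 (≈-0.5130)
|theta_initial|=0.4000 |theta_final|=23393/45600 (≈0.5130) -> increased

Answer: yes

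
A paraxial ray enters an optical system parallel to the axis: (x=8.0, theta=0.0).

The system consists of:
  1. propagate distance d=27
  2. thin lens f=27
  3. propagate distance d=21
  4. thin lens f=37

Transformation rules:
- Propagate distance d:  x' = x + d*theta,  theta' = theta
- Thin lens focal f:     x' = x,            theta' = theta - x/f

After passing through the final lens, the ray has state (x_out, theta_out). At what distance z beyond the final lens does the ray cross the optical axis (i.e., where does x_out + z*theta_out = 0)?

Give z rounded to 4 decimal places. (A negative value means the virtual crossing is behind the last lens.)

Initial: x=8.0000 theta=0.0000
After 1 (propagate distance d=27): x=8.0000 theta=0.0000
After 2 (thin lens f=27): x=8.0000 theta=-8/27 (≈-0.2963)
After 3 (propagate distance d=21): x=16/9 (≈1.7778) theta=-8/27 (≈-0.2963)
After 4 (thin lens f=37): x=16/9 (≈1.7778) theta=-344/999 (≈-0.3443)
z_focus = -x_out/theta_out = -(16/9)/(-344/999) = 222/43 ≈ 5.1628
Rounded to 4 decimal places: z = 5.1628

Answer: 5.1628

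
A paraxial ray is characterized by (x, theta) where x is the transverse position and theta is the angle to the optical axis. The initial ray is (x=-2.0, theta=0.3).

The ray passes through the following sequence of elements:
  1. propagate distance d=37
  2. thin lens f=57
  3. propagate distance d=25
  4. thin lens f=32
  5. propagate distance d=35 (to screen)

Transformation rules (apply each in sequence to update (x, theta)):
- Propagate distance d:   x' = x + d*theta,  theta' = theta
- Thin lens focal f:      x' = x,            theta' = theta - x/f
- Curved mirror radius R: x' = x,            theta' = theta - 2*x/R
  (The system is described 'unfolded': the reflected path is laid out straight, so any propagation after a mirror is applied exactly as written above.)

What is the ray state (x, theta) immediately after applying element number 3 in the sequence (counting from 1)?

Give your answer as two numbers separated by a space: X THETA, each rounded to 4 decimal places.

Answer: 12.6088 0.1404

Derivation:
Initial: x=-2.0000 theta=0.3000
After 1 (propagate distance d=37): x=9.1000 theta=0.3000
After 2 (thin lens f=57): x=9.1000 theta=8/57 (≈0.1404)
After 3 (propagate distance d=25): x=7187/570 (≈12.6088) theta=8/57 (≈0.1404)
Rounded to 4 decimal places: x = 12.6088, theta = 0.1404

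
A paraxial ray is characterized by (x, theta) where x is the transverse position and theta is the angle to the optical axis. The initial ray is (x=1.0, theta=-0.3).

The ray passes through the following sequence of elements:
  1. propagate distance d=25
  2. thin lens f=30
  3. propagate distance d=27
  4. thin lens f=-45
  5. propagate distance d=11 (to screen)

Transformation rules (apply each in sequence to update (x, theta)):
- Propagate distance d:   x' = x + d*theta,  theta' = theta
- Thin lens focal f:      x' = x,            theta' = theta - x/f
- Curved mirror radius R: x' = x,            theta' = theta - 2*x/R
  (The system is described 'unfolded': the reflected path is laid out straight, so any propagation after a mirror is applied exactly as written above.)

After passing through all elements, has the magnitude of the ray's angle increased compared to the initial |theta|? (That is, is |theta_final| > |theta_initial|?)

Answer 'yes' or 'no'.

Initial: x=1.0000 theta=-0.3000
After 1 (propagate distance d=25): x=-6.5000 theta=-0.3000
After 2 (thin lens f=30): x=-6.5000 theta=-1/12 (≈-0.0833)
After 3 (propagate distance d=27): x=-8.7500 theta=-1/12 (≈-0.0833)
After 4 (thin lens f=-45): x=-8.7500 theta=-5/18 (≈-0.2778)
After 5 (propagate distance d=11 (to screen)): x=-425/36 (≈-11.8056) theta=-5/18 (≈-0.2778)
|theta_initial|=0.3000 |theta_final|=5/18 (≈0.2778) -> not increased

Answer: no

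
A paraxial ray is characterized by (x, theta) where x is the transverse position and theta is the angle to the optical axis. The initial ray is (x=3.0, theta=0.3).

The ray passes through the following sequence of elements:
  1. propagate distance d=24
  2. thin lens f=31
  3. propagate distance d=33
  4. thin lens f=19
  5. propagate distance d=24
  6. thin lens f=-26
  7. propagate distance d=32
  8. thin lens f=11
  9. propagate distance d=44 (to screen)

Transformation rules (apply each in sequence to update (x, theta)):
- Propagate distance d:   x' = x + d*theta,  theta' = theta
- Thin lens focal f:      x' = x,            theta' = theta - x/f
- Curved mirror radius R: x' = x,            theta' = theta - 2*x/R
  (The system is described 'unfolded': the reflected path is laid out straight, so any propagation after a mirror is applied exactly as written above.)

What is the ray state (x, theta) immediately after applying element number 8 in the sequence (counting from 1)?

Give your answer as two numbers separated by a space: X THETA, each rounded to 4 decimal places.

Initial: x=3.0000 theta=0.3000
After 1 (propagate distance d=24): x=10.2000 theta=0.3000
After 2 (thin lens f=31): x=10.2000 theta=-9/310 (≈-0.0290)
After 3 (propagate distance d=33): x=573/62 (≈9.2419) theta=-9/310 (≈-0.0290)
After 4 (thin lens f=19): x=573/62 (≈9.2419) theta=-1518/2945 (≈-0.5154)
After 5 (propagate distance d=24): x=-18429/5890 (≈-3.1289) theta=-1518/2945 (≈-0.5154)
After 6 (thin lens f=-26): x=-18429/5890 (≈-3.1289) theta=-19473/30628 (≈-0.6358)
After 7 (propagate distance d=32): x=-1797417/76570 (≈-23.4742) theta=-19473/30628 (≈-0.6358)
After 8 (thin lens f=11): x=-1797417/76570 (≈-23.4742) theta=2523819/1684540 (≈1.4982)
Rounded to 4 decimal places: x = -23.4742, theta = 1.4982

Answer: -23.4742 1.4982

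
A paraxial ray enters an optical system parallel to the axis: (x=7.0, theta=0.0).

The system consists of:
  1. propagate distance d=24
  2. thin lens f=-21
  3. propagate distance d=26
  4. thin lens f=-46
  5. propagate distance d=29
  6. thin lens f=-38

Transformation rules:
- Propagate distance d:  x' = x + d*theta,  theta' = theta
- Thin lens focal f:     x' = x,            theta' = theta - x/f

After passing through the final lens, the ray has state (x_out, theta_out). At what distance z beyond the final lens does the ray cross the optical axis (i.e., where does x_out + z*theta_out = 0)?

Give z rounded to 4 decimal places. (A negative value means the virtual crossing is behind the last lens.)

Answer: -21.9995

Derivation:
Initial: x=7.0000 theta=0.0000
After 1 (propagate distance d=24): x=7.0000 theta=0.0000
After 2 (thin lens f=-21): x=7.0000 theta=1/3 (≈0.3333)
After 3 (propagate distance d=26): x=47/3 (≈15.6667) theta=1/3 (≈0.3333)
After 4 (thin lens f=-46): x=47/3 (≈15.6667) theta=31/46 (≈0.6739)
After 5 (propagate distance d=29): x=4859/138 (≈35.2101) theta=31/46 (≈0.6739)
After 6 (thin lens f=-38): x=4859/138 (≈35.2101) theta=8393/5244 (≈1.6005)
z_focus = -x_out/theta_out = -(4859/138)/(8393/5244) = -184642/8393 ≈ -21.9995
Rounded to 4 decimal places: z = -21.9995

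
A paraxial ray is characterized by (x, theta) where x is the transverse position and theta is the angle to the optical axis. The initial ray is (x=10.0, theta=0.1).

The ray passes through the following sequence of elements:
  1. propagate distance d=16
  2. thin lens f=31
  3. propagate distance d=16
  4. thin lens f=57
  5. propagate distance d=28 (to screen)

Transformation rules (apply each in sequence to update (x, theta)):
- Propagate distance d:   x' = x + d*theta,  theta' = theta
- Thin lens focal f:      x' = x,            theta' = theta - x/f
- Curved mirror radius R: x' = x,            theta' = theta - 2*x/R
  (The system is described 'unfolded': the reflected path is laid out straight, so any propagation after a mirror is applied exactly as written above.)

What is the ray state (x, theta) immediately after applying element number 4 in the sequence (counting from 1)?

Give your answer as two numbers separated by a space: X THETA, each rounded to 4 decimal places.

Initial: x=10.0000 theta=0.1000
After 1 (propagate distance d=16): x=11.6000 theta=0.1000
After 2 (thin lens f=31): x=11.6000 theta=-17/62 (≈-0.2742)
After 3 (propagate distance d=16): x=1118/155 (≈7.2129) theta=-17/62 (≈-0.2742)
After 4 (thin lens f=57): x=1118/155 (≈7.2129) theta=-7081/17670 (≈-0.4007)
Rounded to 4 decimal places: x = 7.2129, theta = -0.4007

Answer: 7.2129 -0.4007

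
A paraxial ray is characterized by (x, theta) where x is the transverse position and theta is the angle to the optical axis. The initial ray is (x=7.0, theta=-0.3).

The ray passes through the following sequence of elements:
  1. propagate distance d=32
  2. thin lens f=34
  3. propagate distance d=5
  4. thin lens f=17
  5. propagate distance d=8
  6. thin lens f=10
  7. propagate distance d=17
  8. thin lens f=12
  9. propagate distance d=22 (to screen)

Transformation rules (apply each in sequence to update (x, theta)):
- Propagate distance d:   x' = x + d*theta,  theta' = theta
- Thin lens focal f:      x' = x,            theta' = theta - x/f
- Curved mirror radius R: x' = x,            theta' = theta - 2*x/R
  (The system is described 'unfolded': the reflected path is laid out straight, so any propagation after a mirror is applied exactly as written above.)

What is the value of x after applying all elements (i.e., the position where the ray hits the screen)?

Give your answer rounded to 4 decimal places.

Answer: 6.0349

Derivation:
Initial: x=7.0000 theta=-0.3000
After 1 (propagate distance d=32): x=-2.6000 theta=-0.3000
After 2 (thin lens f=34): x=-2.6000 theta=-19/85 (≈-0.2235)
After 3 (propagate distance d=5): x=-316/85 (≈-3.7176) theta=-19/85 (≈-0.2235)
After 4 (thin lens f=17): x=-316/85 (≈-3.7176) theta=-7/1445 (≈-0.0048)
After 5 (propagate distance d=8): x=-5428/1445 (≈-3.7564) theta=-7/1445 (≈-0.0048)
After 6 (thin lens f=10): x=-5428/1445 (≈-3.7564) theta=2679/7225 (≈0.3708)
After 7 (propagate distance d=17): x=18403/7225 (≈2.5471) theta=2679/7225 (≈0.3708)
After 8 (thin lens f=12): x=18403/7225 (≈2.5471) theta=2749/17340 (≈0.1585)
After 9 (propagate distance d=22 (to screen)): x=15389/2550 (≈6.0349) theta=2749/17340 (≈0.1585)
Rounded to 4 decimal places: x = 6.0349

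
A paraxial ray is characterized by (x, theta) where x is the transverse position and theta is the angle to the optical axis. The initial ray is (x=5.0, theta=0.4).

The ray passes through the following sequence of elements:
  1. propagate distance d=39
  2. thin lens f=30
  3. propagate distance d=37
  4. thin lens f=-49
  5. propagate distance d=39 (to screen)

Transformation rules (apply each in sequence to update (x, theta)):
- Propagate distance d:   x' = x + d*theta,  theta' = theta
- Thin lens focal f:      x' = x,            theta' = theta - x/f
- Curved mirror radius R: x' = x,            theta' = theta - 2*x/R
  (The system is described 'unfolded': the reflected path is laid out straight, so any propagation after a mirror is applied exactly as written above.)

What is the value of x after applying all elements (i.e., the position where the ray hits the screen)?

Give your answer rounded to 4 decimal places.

Answer: 6.7672

Derivation:
Initial: x=5.0000 theta=0.4000
After 1 (propagate distance d=39): x=20.6000 theta=0.4000
After 2 (thin lens f=30): x=20.6000 theta=-43/150 (≈-0.2867)
After 3 (propagate distance d=37): x=1499/150 (≈9.9933) theta=-43/150 (≈-0.2867)
After 4 (thin lens f=-49): x=1499/150 (≈9.9933) theta=-304/3675 (≈-0.0827)
After 5 (propagate distance d=39 (to screen)): x=49739/7350 (≈6.7672) theta=-304/3675 (≈-0.0827)
Rounded to 4 decimal places: x = 6.7672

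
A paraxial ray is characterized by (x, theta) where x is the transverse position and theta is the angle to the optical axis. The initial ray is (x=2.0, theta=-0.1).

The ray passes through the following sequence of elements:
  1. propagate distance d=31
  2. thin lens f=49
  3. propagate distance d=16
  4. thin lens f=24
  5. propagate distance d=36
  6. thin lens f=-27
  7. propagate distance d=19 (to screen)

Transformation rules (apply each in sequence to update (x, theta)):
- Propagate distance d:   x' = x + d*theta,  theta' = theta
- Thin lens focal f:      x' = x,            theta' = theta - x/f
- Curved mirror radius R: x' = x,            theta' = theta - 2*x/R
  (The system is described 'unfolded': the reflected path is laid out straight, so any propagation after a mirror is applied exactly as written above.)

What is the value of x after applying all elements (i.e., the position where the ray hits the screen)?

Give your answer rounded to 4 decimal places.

Answer: -2.3828

Derivation:
Initial: x=2.0000 theta=-0.1000
After 1 (propagate distance d=31): x=-1.1000 theta=-0.1000
After 2 (thin lens f=49): x=-1.1000 theta=-19/245 (≈-0.0776)
After 3 (propagate distance d=16): x=-1147/490 (≈-2.3408) theta=-19/245 (≈-0.0776)
After 4 (thin lens f=24): x=-1147/490 (≈-2.3408) theta=47/2352 (≈0.0200)
After 5 (propagate distance d=36): x=-227/140 (≈-1.6214) theta=47/2352 (≈0.0200)
After 6 (thin lens f=-27): x=-227/140 (≈-1.6214) theta=-4241/105840 (≈-0.0401)
After 7 (propagate distance d=19 (to screen)): x=-252191/105840 (≈-2.3828) theta=-4241/105840 (≈-0.0401)
Rounded to 4 decimal places: x = -2.3828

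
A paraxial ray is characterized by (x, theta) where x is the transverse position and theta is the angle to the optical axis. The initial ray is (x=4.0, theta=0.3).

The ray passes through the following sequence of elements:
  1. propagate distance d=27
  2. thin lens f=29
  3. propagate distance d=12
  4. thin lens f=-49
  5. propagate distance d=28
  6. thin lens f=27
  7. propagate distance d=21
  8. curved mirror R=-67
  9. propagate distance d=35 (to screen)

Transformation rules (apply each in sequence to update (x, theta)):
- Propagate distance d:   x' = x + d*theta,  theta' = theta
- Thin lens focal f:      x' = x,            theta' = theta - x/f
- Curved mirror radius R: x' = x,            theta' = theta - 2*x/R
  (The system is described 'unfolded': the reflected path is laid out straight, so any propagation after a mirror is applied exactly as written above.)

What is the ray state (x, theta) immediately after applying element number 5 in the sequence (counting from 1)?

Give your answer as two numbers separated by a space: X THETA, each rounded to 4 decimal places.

Initial: x=4.0000 theta=0.3000
After 1 (propagate distance d=27): x=12.1000 theta=0.3000
After 2 (thin lens f=29): x=12.1000 theta=-17/145 (≈-0.1172)
After 3 (propagate distance d=12): x=3101/290 (≈10.6931) theta=-17/145 (≈-0.1172)
After 4 (thin lens f=-49): x=3101/290 (≈10.6931) theta=41/406 (≈0.1010)
After 5 (propagate distance d=28): x=3921/290 (≈13.5207) theta=41/406 (≈0.1010)
Rounded to 4 decimal places: x = 13.5207, theta = 0.1010

Answer: 13.5207 0.1010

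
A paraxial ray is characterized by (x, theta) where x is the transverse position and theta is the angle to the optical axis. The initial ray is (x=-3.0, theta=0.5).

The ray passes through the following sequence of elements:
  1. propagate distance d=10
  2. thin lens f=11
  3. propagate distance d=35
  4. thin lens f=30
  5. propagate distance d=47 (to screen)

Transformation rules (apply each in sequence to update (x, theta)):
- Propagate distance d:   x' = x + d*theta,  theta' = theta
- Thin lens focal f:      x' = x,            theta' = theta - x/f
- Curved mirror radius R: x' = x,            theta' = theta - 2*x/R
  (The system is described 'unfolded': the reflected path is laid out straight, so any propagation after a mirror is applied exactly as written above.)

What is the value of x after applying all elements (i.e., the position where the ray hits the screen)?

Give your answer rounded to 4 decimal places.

Initial: x=-3.0000 theta=0.5000
After 1 (propagate distance d=10): x=2.0000 theta=0.5000
After 2 (thin lens f=11): x=2.0000 theta=7/22 (≈0.3182)
After 3 (propagate distance d=35): x=289/22 (≈13.1364) theta=7/22 (≈0.3182)
After 4 (thin lens f=30): x=289/22 (≈13.1364) theta=-79/660 (≈-0.1197)
After 5 (propagate distance d=47 (to screen)): x=4957/660 (≈7.5106) theta=-79/660 (≈-0.1197)
Rounded to 4 decimal places: x = 7.5106

Answer: 7.5106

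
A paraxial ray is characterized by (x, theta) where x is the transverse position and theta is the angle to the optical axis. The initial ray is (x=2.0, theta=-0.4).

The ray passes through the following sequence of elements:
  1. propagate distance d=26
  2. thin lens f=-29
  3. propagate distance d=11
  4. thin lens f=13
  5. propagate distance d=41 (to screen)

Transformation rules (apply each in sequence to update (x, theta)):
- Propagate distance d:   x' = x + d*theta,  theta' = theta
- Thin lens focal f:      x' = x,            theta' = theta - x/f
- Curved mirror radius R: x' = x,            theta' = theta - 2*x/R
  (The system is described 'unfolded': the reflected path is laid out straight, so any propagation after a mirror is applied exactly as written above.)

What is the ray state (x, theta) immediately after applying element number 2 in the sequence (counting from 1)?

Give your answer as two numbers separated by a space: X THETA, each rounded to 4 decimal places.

Initial: x=2.0000 theta=-0.4000
After 1 (propagate distance d=26): x=-8.4000 theta=-0.4000
After 2 (thin lens f=-29): x=-8.4000 theta=-20/29 (≈-0.6897)
Rounded to 4 decimal places: x = -8.4000, theta = -0.6897

Answer: -8.4000 -0.6897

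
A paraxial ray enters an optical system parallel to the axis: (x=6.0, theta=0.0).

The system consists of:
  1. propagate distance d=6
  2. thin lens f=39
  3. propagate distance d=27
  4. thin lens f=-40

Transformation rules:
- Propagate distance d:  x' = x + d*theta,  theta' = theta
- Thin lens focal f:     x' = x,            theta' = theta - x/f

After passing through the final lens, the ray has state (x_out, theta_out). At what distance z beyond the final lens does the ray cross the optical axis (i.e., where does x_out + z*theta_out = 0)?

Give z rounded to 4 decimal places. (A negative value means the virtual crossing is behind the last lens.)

Initial: x=6.0000 theta=0.0000
After 1 (propagate distance d=6): x=6.0000 theta=0.0000
After 2 (thin lens f=39): x=6.0000 theta=-2/13 (≈-0.1538)
After 3 (propagate distance d=27): x=24/13 (≈1.8462) theta=-2/13 (≈-0.1538)
After 4 (thin lens f=-40): x=24/13 (≈1.8462) theta=-7/65 (≈-0.1077)
z_focus = -x_out/theta_out = -(24/13)/(-7/65) = 120/7 ≈ 17.1429
Rounded to 4 decimal places: z = 17.1429

Answer: 17.1429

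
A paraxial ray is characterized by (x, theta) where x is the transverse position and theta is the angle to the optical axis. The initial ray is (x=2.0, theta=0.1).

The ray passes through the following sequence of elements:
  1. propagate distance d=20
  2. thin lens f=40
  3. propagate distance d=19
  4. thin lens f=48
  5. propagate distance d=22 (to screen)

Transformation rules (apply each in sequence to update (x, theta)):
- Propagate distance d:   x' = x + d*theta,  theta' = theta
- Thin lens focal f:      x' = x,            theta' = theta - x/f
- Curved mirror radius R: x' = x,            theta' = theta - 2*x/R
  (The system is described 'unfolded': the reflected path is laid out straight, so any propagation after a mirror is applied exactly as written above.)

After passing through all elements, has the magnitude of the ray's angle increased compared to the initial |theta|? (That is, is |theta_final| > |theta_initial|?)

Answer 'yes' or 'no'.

Initial: x=2.0000 theta=0.1000
After 1 (propagate distance d=20): x=4.0000 theta=0.1000
After 2 (thin lens f=40): x=4.0000 theta=0.0000
After 3 (propagate distance d=19): x=4.0000 theta=0.0000
After 4 (thin lens f=48): x=4.0000 theta=-1/12 (≈-0.0833)
After 5 (propagate distance d=22 (to screen)): x=13/6 (≈2.1667) theta=-1/12 (≈-0.0833)
|theta_initial|=0.1000 |theta_final|=1/12 (≈0.0833) -> not increased

Answer: no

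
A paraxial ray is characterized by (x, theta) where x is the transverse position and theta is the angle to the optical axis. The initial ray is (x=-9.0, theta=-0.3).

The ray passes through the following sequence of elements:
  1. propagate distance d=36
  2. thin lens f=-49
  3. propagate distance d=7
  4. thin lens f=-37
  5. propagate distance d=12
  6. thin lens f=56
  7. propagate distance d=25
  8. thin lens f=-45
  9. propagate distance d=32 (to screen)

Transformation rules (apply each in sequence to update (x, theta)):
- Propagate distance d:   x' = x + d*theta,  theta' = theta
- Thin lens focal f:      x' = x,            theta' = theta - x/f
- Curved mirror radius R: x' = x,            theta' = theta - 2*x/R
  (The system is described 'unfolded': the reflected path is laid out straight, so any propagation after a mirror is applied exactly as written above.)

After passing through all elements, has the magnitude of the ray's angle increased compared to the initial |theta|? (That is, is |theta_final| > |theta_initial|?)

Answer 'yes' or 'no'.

Initial: x=-9.0000 theta=-0.3000
After 1 (propagate distance d=36): x=-19.8000 theta=-0.3000
After 2 (thin lens f=-49): x=-19.8000 theta=-69/98 (≈-0.7041)
After 3 (propagate distance d=7): x=-1731/70 (≈-24.7286) theta=-69/98 (≈-0.7041)
After 4 (thin lens f=-37): x=-1731/70 (≈-24.7286) theta=-12441/9065 (≈-1.3724)
After 5 (propagate distance d=12): x=-746913/18130 (≈-41.1976) theta=-12441/9065 (≈-1.3724)
After 6 (thin lens f=56): x=-746913/18130 (≈-41.1976) theta=-646479/1015280 (≈-0.6367)
After 7 (propagate distance d=25): x=-57989103/1015280 (≈-57.1164) theta=-646479/1015280 (≈-0.6367)
After 8 (thin lens f=-45): x=-57989103/1015280 (≈-57.1164) theta=-2073349/1087800 (≈-1.9060)
After 9 (propagate distance d=32 (to screen)): x=-1798696897/15229200 (≈-118.1084) theta=-2073349/1087800 (≈-1.9060)
|theta_initial|=0.3000 |theta_final|=2073349/1087800 (≈1.9060) -> increased

Answer: yes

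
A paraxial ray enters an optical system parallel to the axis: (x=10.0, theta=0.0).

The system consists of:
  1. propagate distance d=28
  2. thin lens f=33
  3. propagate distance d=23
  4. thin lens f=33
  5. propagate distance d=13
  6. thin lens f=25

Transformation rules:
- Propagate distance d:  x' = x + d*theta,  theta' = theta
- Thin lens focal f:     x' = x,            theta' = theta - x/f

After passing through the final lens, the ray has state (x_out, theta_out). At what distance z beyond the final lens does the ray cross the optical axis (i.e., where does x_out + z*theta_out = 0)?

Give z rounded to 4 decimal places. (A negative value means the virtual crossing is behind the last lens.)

Initial: x=10.0000 theta=0.0000
After 1 (propagate distance d=28): x=10.0000 theta=0.0000
After 2 (thin lens f=33): x=10.0000 theta=-10/33 (≈-0.3030)
After 3 (propagate distance d=23): x=100/33 (≈3.0303) theta=-10/33 (≈-0.3030)
After 4 (thin lens f=33): x=100/33 (≈3.0303) theta=-430/1089 (≈-0.3949)
After 5 (propagate distance d=13): x=-2290/1089 (≈-2.1028) theta=-430/1089 (≈-0.3949)
After 6 (thin lens f=25): x=-2290/1089 (≈-2.1028) theta=-188/605 (≈-0.3107)
z_focus = -x_out/theta_out = -(-2290/1089)/(-188/605) = -5725/846 ≈ -6.7671
Rounded to 4 decimal places: z = -6.7671

Answer: -6.7671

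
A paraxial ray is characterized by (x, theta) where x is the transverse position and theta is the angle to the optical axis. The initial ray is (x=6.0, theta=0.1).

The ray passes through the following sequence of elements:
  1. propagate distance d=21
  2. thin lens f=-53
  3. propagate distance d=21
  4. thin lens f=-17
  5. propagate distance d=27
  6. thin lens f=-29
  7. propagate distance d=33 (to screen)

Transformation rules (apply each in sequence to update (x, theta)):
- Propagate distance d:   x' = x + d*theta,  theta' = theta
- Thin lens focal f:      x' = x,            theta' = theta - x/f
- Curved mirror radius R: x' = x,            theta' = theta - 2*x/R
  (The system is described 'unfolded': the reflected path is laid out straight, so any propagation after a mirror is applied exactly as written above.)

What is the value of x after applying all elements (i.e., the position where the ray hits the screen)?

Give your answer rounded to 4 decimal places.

Answer: 123.1686

Derivation:
Initial: x=6.0000 theta=0.1000
After 1 (propagate distance d=21): x=8.1000 theta=0.1000
After 2 (thin lens f=-53): x=8.1000 theta=67/265 (≈0.2528)
After 3 (propagate distance d=21): x=7107/530 (≈13.4094) theta=67/265 (≈0.2528)
After 4 (thin lens f=-17): x=7107/530 (≈13.4094) theta=1877/1802 (≈1.0416)
After 5 (propagate distance d=27): x=187107/4505 (≈41.5332) theta=1877/1802 (≈1.0416)
After 6 (thin lens f=-29): x=187107/4505 (≈41.5332) theta=646379/261290 (≈2.4738)
After 7 (propagate distance d=33 (to screen)): x=607221/4930 (≈123.1686) theta=646379/261290 (≈2.4738)
Rounded to 4 decimal places: x = 123.1686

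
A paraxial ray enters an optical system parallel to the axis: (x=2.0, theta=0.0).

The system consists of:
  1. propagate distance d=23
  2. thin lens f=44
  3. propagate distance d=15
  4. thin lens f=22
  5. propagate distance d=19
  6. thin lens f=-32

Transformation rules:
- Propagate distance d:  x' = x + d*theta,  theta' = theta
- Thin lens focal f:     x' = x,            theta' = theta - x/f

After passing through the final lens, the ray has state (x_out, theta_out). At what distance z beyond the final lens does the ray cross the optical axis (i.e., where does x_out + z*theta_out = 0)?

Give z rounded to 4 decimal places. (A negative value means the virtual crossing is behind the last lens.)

Answer: -5.3958

Derivation:
Initial: x=2.0000 theta=0.0000
After 1 (propagate distance d=23): x=2.0000 theta=0.0000
After 2 (thin lens f=44): x=2.0000 theta=-1/22 (≈-0.0455)
After 3 (propagate distance d=15): x=29/22 (≈1.3182) theta=-1/22 (≈-0.0455)
After 4 (thin lens f=22): x=29/22 (≈1.3182) theta=-51/484 (≈-0.1054)
After 5 (propagate distance d=19): x=-331/484 (≈-0.6839) theta=-51/484 (≈-0.1054)
After 6 (thin lens f=-32): x=-331/484 (≈-0.6839) theta=-1963/15488 (≈-0.1267)
z_focus = -x_out/theta_out = -(-331/484)/(-1963/15488) = -10592/1963 ≈ -5.3958
Rounded to 4 decimal places: z = -5.3958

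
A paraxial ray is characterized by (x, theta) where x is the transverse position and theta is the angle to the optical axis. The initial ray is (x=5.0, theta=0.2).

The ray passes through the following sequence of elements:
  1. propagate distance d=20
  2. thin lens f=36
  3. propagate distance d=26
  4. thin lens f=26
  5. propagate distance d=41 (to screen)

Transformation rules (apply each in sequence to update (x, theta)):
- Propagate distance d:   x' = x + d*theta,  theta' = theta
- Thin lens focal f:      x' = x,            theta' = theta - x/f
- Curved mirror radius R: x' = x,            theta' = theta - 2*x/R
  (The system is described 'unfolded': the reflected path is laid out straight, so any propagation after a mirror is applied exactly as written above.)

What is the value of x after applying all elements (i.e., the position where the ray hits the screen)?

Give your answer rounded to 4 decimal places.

Answer: -6.4923

Derivation:
Initial: x=5.0000 theta=0.2000
After 1 (propagate distance d=20): x=9.0000 theta=0.2000
After 2 (thin lens f=36): x=9.0000 theta=-0.0500
After 3 (propagate distance d=26): x=7.7000 theta=-0.0500
After 4 (thin lens f=26): x=7.7000 theta=-9/26 (≈-0.3462)
After 5 (propagate distance d=41 (to screen)): x=-422/65 (≈-6.4923) theta=-9/26 (≈-0.3462)
Rounded to 4 decimal places: x = -6.4923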